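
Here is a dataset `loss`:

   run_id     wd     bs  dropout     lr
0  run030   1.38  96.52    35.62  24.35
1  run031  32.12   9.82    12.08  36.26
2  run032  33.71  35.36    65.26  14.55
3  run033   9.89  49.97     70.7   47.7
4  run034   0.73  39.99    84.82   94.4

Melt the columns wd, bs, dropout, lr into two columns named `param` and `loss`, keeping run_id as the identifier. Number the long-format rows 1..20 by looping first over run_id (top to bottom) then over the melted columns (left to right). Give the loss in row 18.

39.99

20 rows total (5 × 4). Row 18: index ⌊(18-1)/4⌋ = 4 into run_id → run034; (18-1) mod 4 = 1 into the melted columns → bs.
So row 18 is (run034, bs, 39.99); loss = 39.99.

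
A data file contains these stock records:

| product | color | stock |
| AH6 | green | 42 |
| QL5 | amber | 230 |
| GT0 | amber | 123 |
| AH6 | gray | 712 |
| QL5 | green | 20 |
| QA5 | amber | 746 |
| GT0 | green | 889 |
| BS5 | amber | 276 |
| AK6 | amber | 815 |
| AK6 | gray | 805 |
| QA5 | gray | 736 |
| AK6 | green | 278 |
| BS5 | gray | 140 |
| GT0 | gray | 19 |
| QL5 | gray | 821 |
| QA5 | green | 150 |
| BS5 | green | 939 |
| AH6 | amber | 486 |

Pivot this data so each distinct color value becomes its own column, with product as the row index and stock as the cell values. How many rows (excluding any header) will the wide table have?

6

6 distinct product values → 6 rows.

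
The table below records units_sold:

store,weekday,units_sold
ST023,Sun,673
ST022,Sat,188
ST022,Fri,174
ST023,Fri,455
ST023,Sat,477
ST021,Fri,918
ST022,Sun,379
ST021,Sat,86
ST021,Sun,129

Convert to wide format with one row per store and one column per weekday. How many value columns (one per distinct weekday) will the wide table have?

3 distinct weekday values: Sat, Sun, Fri.

3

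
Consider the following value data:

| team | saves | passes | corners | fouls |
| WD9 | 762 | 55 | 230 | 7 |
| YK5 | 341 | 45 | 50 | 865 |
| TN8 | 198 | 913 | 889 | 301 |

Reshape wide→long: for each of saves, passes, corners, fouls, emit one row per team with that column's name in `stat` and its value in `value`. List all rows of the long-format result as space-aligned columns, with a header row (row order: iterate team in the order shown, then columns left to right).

team  stat     value
WD9   saves    762  
WD9   passes   55   
WD9   corners  230  
WD9   fouls    7    
YK5   saves    341  
YK5   passes   45   
YK5   corners  50   
YK5   fouls    865  
TN8   saves    198  
TN8   passes   913  
TN8   corners  889  
TN8   fouls    301  

Each (team, column) pair becomes one row: 3 × 4 = 12 rows.
For example, (WD9, saves) → value=762.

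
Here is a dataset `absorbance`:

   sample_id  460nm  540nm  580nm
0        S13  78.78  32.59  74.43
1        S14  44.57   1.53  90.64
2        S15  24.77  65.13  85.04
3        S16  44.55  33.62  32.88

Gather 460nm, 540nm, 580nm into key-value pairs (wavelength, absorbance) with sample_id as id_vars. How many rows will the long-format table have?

4 sample_id values × 3 melted columns = 12 rows.

12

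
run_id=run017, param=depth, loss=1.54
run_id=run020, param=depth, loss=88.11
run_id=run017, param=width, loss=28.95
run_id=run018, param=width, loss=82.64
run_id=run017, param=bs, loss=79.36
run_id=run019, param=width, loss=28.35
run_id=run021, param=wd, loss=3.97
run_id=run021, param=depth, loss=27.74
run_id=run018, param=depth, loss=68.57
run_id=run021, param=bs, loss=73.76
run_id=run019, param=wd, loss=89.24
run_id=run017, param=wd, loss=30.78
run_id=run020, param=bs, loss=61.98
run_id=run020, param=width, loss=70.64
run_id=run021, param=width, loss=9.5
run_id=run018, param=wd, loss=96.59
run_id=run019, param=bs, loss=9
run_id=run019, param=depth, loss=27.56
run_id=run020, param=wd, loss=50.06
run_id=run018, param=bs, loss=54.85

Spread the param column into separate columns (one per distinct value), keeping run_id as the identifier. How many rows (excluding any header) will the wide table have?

5

5 distinct run_id values → 5 rows.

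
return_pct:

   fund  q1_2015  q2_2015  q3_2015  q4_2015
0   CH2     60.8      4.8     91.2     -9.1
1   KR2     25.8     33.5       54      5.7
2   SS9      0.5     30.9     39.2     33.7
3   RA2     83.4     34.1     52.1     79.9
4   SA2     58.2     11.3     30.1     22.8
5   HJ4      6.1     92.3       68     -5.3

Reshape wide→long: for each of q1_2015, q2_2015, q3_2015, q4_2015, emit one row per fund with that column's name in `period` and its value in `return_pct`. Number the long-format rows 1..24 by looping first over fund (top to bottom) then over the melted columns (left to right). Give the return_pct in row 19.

30.1

24 rows total (6 × 4). Row 19: index ⌊(19-1)/4⌋ = 4 into fund → SA2; (19-1) mod 4 = 2 into the melted columns → q3_2015.
So row 19 is (SA2, q3_2015, 30.1); return_pct = 30.1.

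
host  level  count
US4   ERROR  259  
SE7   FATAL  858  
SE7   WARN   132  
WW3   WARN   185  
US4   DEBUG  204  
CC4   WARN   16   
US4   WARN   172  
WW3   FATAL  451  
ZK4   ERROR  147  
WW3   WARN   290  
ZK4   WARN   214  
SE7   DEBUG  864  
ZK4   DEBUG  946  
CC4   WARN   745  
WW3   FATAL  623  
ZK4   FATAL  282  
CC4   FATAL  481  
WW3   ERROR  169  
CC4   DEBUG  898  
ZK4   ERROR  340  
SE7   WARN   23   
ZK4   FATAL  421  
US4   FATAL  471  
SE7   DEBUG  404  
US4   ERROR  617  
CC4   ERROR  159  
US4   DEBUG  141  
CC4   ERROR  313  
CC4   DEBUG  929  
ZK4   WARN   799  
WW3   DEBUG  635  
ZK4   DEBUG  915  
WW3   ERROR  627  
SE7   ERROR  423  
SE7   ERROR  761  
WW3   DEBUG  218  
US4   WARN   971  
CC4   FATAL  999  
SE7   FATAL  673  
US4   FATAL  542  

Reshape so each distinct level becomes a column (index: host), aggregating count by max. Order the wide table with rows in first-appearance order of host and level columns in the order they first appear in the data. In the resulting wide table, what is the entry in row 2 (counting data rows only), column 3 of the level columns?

132

With rows in first-appearance order of host, row 2 is host=SE7. level columns in first-appearance order: ERROR, FATAL, WARN, DEBUG; column 3 is WARN.
Long rows with host=SE7, level=WARN: max(132, 23) = 132.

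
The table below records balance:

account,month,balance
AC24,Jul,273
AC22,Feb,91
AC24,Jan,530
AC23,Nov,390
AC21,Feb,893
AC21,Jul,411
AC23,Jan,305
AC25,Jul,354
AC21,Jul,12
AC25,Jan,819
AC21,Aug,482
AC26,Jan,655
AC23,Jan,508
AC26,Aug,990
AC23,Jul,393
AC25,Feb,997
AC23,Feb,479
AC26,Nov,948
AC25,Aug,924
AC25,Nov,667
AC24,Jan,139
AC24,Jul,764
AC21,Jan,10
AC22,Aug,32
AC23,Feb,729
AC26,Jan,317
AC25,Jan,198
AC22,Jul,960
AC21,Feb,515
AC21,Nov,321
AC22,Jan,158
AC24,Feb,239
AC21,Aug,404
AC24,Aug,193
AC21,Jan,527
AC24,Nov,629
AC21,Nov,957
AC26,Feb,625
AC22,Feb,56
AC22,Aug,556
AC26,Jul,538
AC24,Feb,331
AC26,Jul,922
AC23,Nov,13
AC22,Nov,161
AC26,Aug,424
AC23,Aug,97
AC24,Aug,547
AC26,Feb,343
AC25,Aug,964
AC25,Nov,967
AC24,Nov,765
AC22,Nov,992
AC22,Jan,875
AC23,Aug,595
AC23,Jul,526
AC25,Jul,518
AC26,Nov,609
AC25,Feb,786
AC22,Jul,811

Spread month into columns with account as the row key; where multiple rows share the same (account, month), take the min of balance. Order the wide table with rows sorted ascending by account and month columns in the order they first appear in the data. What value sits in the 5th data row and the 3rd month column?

With rows sorted ascending by account, row 5 is account=AC25. month columns in first-appearance order: Jul, Feb, Jan, Nov, Aug; column 3 is Jan.
Long rows with account=AC25, month=Jan: min(819, 198) = 198.

198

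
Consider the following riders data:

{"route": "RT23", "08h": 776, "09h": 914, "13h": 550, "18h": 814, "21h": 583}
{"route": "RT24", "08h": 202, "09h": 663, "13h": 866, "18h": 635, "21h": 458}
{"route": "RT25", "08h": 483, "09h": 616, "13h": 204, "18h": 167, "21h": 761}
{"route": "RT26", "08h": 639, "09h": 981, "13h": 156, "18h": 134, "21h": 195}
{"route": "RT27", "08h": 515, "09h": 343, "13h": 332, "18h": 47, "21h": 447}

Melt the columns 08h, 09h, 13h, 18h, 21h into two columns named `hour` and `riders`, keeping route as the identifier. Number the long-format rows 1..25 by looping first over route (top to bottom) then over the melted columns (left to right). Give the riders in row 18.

156

25 rows total (5 × 5). Row 18: index ⌊(18-1)/5⌋ = 3 into route → RT26; (18-1) mod 5 = 2 into the melted columns → 13h.
So row 18 is (RT26, 13h, 156); riders = 156.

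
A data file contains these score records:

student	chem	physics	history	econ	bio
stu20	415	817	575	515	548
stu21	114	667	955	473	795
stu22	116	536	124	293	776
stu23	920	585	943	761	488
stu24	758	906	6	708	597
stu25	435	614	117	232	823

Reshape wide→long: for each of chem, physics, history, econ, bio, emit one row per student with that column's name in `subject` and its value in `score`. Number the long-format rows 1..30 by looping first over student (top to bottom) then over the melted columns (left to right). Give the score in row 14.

293

30 rows total (6 × 5). Row 14: index ⌊(14-1)/5⌋ = 2 into student → stu22; (14-1) mod 5 = 3 into the melted columns → econ.
So row 14 is (stu22, econ, 293); score = 293.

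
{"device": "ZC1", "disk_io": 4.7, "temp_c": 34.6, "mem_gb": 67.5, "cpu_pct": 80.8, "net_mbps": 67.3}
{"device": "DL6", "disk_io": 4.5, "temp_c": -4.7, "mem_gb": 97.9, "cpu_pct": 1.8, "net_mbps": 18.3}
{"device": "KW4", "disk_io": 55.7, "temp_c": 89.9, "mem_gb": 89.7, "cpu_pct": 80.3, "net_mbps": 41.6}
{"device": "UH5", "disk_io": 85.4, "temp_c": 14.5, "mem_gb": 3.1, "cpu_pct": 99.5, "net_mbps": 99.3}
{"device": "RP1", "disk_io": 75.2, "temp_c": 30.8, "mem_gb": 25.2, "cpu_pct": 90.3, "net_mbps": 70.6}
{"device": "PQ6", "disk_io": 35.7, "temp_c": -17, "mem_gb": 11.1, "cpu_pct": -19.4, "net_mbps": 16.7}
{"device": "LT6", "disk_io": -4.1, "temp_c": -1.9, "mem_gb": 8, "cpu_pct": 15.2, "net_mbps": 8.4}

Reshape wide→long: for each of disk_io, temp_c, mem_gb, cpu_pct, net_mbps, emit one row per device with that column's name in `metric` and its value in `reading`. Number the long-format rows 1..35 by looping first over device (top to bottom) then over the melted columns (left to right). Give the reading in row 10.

35 rows total (7 × 5). Row 10: index ⌊(10-1)/5⌋ = 1 into device → DL6; (10-1) mod 5 = 4 into the melted columns → net_mbps.
So row 10 is (DL6, net_mbps, 18.3); reading = 18.3.

18.3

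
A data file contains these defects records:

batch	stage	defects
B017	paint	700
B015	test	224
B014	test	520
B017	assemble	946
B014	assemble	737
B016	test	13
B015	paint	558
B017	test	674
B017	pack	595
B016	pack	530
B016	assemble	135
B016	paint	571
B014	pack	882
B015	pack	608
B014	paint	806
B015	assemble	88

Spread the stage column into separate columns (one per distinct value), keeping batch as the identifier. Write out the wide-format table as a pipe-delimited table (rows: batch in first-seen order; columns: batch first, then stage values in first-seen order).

| batch | paint | test | assemble | pack |
| B017 | 700 | 674 | 946 | 595 |
| B015 | 558 | 224 | 88 | 608 |
| B014 | 806 | 520 | 737 | 882 |
| B016 | 571 | 13 | 135 | 530 |

Columns: batch plus the 4 distinct stage values (paint, test, assemble, pack).
For example, row B017 column paint takes defects=700 from the long row (B017, paint).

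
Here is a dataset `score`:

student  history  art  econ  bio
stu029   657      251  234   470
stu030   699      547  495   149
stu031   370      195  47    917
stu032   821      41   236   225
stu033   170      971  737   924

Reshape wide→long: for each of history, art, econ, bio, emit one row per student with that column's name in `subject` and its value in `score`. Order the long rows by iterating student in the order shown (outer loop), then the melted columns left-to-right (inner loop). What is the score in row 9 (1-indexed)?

370

20 rows total (5 × 4). Row 9: index ⌊(9-1)/4⌋ = 2 into student → stu031; (9-1) mod 4 = 0 into the melted columns → history.
So row 9 is (stu031, history, 370); score = 370.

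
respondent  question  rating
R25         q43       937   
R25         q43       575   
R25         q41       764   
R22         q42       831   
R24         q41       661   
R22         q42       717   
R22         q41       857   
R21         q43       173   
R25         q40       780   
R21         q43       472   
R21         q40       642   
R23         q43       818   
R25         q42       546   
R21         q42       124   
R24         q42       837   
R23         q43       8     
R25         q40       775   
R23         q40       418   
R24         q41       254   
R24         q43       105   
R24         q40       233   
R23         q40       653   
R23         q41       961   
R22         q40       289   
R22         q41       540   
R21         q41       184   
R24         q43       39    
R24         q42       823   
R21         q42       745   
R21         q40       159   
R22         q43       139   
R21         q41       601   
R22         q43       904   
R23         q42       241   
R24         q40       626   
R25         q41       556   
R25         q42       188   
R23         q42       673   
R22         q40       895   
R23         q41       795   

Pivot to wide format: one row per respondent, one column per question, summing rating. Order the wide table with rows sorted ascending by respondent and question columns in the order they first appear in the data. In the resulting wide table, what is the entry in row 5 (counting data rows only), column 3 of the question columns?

With rows sorted ascending by respondent, row 5 is respondent=R25. question columns in first-appearance order: q43, q41, q42, q40; column 3 is q42.
Long rows with respondent=R25, question=q42: 546 + 188 = 734.

734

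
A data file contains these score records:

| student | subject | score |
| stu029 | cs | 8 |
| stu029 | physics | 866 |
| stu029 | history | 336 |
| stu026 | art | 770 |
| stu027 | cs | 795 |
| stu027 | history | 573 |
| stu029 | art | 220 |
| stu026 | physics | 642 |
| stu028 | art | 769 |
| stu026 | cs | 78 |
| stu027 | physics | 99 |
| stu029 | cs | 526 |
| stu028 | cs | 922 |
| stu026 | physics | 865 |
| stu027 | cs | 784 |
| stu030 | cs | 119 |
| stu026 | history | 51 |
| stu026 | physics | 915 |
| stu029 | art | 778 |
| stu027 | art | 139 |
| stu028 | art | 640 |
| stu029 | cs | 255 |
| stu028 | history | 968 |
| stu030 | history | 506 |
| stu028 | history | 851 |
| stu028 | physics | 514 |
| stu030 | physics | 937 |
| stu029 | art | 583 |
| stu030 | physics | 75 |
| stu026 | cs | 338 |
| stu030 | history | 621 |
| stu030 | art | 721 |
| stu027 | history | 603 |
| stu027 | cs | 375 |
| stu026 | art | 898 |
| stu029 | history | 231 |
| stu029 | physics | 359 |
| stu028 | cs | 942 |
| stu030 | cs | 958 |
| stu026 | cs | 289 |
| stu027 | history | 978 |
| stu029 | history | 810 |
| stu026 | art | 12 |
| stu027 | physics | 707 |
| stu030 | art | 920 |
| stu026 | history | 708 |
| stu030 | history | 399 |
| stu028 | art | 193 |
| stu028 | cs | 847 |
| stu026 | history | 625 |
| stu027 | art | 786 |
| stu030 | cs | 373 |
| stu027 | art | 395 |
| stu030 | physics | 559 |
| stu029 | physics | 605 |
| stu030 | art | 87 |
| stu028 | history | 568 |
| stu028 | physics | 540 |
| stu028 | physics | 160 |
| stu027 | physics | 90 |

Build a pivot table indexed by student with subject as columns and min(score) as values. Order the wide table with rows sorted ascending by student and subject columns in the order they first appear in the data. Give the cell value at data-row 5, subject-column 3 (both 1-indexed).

399

With rows sorted ascending by student, row 5 is student=stu030. subject columns in first-appearance order: cs, physics, history, art; column 3 is history.
Long rows with student=stu030, subject=history: min(506, 621, 399) = 399.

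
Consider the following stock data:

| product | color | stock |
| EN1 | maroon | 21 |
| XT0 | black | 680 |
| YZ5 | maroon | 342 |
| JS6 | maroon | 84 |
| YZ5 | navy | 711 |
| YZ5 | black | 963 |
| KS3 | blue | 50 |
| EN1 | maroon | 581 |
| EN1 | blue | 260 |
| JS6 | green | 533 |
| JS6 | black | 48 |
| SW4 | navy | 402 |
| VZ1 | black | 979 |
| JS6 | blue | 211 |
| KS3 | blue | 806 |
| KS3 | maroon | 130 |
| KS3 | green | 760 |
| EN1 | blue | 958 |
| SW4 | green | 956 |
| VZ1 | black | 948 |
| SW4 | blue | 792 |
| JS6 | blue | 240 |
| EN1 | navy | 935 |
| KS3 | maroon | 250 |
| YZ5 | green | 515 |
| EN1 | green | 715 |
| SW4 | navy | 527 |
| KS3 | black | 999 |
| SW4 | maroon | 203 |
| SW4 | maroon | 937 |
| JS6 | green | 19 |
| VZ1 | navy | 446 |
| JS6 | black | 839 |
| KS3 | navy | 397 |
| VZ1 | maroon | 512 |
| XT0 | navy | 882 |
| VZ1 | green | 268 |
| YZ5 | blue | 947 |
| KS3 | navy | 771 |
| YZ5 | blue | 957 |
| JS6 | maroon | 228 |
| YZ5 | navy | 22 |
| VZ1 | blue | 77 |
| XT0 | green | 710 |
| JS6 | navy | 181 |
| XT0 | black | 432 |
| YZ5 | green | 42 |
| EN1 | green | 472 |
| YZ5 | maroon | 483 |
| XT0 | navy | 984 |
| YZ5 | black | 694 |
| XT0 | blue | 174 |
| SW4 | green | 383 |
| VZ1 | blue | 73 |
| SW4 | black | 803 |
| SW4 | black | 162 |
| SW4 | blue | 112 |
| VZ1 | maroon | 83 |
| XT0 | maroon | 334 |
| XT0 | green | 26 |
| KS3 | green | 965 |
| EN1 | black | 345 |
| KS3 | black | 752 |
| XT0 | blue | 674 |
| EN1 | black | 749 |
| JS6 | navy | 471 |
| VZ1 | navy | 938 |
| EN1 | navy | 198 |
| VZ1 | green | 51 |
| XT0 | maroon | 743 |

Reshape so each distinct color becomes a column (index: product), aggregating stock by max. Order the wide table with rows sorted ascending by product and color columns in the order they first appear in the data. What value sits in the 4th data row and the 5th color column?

956

With rows sorted ascending by product, row 4 is product=SW4. color columns in first-appearance order: maroon, black, navy, blue, green; column 5 is green.
Long rows with product=SW4, color=green: max(956, 383) = 956.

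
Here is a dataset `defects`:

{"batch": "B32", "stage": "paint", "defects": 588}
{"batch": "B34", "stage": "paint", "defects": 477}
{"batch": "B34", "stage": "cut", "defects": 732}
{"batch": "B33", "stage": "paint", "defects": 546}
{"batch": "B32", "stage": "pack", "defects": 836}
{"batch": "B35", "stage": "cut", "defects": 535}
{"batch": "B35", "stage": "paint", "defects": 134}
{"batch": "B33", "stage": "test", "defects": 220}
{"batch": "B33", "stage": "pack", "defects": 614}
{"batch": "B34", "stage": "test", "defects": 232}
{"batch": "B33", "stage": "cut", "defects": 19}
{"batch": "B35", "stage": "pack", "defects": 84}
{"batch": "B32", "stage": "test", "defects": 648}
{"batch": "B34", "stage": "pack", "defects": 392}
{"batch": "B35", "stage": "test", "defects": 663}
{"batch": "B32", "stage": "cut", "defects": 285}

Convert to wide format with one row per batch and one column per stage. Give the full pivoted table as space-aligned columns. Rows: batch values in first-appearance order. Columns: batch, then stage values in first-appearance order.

batch  paint  cut  pack  test
B32    588    285  836   648 
B34    477    732  392   232 
B33    546    19   614   220 
B35    134    535  84    663 

Columns: batch plus the 4 distinct stage values (paint, cut, pack, test).
For example, row B32 column paint takes defects=588 from the long row (B32, paint).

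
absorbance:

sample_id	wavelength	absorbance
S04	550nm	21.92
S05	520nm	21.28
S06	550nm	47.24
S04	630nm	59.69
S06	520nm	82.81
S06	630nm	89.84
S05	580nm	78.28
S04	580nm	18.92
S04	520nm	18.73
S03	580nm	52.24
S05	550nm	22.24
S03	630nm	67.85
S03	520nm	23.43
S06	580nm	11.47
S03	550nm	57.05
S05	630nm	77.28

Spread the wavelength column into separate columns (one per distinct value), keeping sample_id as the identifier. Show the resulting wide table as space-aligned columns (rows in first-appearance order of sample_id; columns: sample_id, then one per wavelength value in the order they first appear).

sample_id  550nm  520nm  630nm  580nm
S04        21.92  18.73  59.69  18.92
S05        22.24  21.28  77.28  78.28
S06        47.24  82.81  89.84  11.47
S03        57.05  23.43  67.85  52.24

Columns: sample_id plus the 4 distinct wavelength values (550nm, 520nm, 630nm, 580nm).
For example, row S04 column 550nm takes absorbance=21.92 from the long row (S04, 550nm).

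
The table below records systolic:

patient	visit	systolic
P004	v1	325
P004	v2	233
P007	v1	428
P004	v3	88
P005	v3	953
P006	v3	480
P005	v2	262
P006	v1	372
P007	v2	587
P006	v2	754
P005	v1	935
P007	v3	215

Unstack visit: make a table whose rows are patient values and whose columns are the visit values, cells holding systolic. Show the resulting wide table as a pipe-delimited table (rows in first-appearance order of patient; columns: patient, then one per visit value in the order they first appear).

Columns: patient plus the 3 distinct visit values (v1, v2, v3).
For example, row P004 column v1 takes systolic=325 from the long row (P004, v1).

| patient | v1 | v2 | v3 |
| P004 | 325 | 233 | 88 |
| P007 | 428 | 587 | 215 |
| P005 | 935 | 262 | 953 |
| P006 | 372 | 754 | 480 |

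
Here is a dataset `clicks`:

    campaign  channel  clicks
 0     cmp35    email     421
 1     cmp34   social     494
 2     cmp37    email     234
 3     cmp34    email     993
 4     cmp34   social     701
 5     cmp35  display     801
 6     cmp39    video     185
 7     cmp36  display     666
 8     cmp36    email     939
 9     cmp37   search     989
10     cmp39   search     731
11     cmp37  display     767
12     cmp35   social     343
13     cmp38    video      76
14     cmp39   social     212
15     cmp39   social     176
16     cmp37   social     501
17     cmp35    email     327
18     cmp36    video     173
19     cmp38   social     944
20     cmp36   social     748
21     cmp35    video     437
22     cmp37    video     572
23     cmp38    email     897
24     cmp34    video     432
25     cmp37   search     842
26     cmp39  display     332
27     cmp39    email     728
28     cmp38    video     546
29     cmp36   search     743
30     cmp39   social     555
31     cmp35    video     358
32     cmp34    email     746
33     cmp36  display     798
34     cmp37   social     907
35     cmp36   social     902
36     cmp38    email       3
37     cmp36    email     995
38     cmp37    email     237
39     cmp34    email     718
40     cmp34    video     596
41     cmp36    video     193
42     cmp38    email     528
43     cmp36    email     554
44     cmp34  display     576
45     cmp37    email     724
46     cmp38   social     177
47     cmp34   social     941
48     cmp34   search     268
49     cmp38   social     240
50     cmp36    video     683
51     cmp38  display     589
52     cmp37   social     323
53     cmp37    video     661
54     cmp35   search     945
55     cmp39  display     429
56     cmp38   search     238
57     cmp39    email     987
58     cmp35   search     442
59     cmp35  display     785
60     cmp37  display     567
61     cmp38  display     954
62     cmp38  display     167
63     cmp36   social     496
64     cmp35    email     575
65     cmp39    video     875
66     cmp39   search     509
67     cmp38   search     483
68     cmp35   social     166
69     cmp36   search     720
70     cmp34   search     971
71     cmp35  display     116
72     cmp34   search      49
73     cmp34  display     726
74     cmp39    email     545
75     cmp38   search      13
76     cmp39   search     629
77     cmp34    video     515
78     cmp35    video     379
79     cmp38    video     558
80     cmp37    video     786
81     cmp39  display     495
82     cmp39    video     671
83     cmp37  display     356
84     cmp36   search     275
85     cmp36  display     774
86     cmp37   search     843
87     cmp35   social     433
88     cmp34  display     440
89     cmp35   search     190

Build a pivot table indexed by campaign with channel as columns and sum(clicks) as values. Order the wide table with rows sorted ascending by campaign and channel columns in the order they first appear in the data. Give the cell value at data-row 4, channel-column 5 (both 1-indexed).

2674

With rows sorted ascending by campaign, row 4 is campaign=cmp37. channel columns in first-appearance order: email, social, display, video, search; column 5 is search.
Long rows with campaign=cmp37, channel=search: 989 + 842 + 843 = 2674.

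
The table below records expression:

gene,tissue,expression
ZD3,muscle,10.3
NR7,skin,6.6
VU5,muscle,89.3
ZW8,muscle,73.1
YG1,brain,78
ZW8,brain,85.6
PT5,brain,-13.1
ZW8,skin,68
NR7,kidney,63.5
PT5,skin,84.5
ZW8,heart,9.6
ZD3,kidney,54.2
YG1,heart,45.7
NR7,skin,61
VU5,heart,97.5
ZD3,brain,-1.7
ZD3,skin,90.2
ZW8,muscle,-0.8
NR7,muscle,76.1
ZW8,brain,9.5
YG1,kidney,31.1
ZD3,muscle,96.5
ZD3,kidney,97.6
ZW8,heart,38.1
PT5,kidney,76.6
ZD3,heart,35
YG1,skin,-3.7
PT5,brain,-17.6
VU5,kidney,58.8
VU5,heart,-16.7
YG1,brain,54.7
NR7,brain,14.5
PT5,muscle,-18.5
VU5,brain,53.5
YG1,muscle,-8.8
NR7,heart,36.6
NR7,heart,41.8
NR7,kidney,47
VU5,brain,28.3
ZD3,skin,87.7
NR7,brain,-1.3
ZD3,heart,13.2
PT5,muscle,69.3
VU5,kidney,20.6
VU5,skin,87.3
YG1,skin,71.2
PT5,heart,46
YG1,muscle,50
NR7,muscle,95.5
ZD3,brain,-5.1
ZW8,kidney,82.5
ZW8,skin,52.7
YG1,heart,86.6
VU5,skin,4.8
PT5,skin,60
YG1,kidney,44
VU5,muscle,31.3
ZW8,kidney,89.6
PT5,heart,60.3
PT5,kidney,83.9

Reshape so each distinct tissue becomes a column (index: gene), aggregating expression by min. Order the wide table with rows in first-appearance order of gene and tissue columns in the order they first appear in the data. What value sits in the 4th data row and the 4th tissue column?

With rows in first-appearance order of gene, row 4 is gene=ZW8. tissue columns in first-appearance order: muscle, skin, brain, kidney, heart; column 4 is kidney.
Long rows with gene=ZW8, tissue=kidney: min(82.5, 89.6) = 82.5.

82.5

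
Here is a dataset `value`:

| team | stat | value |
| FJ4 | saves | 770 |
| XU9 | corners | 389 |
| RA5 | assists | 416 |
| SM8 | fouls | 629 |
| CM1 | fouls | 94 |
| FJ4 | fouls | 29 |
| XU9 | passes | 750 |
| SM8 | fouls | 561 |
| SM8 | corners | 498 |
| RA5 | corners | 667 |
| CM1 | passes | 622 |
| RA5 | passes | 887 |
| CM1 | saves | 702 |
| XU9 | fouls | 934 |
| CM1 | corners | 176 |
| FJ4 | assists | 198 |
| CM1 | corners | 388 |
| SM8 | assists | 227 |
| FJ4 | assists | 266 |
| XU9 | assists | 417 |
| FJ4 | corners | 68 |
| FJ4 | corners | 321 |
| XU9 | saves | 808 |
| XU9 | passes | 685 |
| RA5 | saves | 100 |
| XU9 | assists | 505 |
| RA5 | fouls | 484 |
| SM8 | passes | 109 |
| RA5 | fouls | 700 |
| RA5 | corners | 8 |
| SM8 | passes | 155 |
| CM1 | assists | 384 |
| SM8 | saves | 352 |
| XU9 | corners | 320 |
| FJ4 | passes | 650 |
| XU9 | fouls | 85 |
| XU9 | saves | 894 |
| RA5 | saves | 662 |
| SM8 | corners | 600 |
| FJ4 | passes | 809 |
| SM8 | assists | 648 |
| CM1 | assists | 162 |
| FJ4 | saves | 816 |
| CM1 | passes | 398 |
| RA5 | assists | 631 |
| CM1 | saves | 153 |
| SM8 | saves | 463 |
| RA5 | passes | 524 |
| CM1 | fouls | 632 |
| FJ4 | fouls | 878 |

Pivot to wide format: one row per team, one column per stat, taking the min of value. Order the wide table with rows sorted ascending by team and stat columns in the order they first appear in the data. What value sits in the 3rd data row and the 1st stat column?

With rows sorted ascending by team, row 3 is team=RA5. stat columns in first-appearance order: saves, corners, assists, fouls, passes; column 1 is saves.
Long rows with team=RA5, stat=saves: min(100, 662) = 100.

100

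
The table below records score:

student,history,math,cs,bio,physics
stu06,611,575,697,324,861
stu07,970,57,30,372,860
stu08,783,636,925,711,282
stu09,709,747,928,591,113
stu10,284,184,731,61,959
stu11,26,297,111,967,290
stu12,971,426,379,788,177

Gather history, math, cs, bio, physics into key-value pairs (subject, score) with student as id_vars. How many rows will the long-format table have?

7 student values × 5 melted columns = 35 rows.

35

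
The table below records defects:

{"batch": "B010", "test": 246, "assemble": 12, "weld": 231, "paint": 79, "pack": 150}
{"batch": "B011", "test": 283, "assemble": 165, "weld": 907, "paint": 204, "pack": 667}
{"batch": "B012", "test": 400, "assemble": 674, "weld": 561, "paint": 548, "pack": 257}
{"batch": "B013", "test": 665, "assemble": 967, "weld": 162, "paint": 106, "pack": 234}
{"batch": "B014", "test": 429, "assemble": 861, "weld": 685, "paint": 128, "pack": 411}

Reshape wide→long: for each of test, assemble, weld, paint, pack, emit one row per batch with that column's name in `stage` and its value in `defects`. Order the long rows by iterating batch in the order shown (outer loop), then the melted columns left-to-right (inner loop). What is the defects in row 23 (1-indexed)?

685

25 rows total (5 × 5). Row 23: index ⌊(23-1)/5⌋ = 4 into batch → B014; (23-1) mod 5 = 2 into the melted columns → weld.
So row 23 is (B014, weld, 685); defects = 685.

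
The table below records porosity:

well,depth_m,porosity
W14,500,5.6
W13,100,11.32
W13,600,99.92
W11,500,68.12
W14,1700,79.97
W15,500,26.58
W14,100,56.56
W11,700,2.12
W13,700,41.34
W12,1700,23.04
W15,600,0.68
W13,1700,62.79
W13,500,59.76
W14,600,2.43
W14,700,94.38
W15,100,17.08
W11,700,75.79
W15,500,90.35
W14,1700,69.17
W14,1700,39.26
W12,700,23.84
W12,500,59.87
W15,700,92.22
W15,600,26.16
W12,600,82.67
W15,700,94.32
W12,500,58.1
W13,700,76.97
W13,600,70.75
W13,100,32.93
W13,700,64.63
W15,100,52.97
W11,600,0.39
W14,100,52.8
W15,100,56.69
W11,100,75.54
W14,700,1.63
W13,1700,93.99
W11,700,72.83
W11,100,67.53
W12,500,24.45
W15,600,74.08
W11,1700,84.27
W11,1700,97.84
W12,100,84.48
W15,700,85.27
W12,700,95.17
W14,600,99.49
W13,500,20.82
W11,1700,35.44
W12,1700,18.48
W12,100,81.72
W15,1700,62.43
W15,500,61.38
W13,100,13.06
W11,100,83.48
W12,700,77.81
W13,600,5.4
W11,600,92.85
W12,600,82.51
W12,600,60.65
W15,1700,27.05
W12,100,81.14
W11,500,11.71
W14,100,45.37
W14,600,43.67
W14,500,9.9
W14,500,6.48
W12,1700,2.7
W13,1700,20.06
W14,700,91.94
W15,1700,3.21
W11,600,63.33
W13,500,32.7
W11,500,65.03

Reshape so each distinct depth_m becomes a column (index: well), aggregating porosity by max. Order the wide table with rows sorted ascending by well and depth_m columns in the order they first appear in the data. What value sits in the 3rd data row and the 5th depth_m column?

76.97

With rows sorted ascending by well, row 3 is well=W13. depth_m columns in first-appearance order: 500, 100, 600, 1700, 700; column 5 is 700.
Long rows with well=W13, depth_m=700: max(41.34, 76.97, 64.63) = 76.97.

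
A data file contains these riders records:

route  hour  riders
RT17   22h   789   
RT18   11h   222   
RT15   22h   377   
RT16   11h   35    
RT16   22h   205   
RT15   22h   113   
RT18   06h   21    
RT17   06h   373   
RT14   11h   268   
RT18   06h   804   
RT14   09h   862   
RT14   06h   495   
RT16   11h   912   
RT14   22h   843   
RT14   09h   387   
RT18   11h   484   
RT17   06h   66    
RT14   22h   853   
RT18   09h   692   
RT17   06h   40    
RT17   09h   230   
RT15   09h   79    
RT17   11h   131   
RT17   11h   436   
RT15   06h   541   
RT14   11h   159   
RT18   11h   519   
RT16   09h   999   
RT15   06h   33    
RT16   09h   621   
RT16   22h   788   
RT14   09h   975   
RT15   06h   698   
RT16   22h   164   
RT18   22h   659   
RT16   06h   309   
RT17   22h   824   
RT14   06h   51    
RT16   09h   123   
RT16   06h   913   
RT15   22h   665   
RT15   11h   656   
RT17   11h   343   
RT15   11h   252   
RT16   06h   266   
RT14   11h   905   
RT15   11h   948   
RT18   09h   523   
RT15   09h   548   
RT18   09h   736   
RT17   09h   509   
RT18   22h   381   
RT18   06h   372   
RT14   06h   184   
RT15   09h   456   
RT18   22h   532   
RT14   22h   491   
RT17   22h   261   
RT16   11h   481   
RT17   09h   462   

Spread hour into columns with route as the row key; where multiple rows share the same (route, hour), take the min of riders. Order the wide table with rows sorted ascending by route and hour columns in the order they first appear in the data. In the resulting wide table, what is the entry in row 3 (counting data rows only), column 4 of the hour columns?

123

With rows sorted ascending by route, row 3 is route=RT16. hour columns in first-appearance order: 22h, 11h, 06h, 09h; column 4 is 09h.
Long rows with route=RT16, hour=09h: min(999, 621, 123) = 123.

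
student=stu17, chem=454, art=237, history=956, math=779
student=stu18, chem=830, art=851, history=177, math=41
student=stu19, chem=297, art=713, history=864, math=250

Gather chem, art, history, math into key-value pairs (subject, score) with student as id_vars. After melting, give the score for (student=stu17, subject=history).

Unpivoting turns each (student, wide-column) pair into one long row.
The wide cell at row stu17, column history holds 956, so the long row (stu17, history) has score=956.

956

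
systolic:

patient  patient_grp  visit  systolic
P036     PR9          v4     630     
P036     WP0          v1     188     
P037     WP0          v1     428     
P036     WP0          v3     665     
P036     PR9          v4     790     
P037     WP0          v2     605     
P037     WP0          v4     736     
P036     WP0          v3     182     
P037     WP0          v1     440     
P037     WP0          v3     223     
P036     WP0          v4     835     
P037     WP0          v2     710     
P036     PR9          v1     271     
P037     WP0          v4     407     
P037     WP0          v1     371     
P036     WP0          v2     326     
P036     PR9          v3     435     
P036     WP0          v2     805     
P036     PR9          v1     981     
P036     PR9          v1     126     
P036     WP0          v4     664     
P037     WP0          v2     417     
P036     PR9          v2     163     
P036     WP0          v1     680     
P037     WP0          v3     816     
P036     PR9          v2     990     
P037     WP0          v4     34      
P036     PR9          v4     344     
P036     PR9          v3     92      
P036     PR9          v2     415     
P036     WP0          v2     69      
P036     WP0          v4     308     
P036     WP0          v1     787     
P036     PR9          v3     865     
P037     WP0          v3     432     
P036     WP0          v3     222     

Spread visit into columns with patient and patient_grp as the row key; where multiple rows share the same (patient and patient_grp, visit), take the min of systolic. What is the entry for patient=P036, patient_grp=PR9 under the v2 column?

163

Rows with patient=P036, patient_grp=PR9 and visit=v2: systolic values are 163, 990, 415.
min(163, 990, 415) = 163.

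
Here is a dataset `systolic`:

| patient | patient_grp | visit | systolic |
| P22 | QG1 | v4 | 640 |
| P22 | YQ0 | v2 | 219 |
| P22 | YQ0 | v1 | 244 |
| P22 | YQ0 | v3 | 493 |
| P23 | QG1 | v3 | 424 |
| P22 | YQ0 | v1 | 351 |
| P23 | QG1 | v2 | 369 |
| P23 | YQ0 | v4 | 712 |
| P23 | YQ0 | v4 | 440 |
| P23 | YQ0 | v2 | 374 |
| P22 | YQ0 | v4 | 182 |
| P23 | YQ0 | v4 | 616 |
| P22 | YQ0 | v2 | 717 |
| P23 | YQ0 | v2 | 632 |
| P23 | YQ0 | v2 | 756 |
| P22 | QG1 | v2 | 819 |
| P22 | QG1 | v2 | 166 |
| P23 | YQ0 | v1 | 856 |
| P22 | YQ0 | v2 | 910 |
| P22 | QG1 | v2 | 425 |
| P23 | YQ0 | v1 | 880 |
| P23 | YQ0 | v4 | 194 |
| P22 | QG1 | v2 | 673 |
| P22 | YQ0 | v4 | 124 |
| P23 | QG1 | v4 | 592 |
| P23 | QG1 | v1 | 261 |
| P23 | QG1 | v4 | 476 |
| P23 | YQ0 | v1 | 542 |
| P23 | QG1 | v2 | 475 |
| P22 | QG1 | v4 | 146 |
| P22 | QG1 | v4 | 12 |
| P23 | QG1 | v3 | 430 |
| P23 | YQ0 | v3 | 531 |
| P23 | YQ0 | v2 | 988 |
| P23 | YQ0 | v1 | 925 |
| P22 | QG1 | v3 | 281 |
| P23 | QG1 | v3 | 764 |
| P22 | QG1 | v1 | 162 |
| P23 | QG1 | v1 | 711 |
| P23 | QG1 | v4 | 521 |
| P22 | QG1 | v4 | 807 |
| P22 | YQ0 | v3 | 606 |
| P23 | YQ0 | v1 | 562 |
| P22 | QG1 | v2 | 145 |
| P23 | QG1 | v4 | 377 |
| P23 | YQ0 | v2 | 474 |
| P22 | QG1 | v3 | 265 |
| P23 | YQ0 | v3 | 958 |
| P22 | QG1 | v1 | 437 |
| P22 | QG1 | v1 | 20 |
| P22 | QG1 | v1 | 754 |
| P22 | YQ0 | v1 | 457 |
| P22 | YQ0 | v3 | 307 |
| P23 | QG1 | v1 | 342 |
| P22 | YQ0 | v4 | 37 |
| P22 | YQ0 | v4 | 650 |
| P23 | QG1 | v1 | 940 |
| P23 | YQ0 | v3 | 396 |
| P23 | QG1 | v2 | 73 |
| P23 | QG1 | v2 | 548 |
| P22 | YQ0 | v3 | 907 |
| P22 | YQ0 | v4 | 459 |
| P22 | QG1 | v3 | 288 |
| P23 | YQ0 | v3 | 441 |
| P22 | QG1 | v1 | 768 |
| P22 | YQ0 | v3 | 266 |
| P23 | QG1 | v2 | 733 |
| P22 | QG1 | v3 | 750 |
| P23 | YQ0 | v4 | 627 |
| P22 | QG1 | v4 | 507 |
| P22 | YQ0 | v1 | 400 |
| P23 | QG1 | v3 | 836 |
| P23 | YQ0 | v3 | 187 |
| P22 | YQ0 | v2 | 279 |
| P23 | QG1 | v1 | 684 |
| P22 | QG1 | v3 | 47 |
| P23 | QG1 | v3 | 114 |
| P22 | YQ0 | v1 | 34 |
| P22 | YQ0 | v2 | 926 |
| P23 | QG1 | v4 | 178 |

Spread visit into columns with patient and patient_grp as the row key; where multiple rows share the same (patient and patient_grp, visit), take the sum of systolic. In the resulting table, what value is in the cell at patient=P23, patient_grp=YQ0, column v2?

3224

Rows with patient=P23, patient_grp=YQ0 and visit=v2: systolic values are 374, 632, 756, 988, 474.
374 + 632 + 756 + 988 + 474 = 3224.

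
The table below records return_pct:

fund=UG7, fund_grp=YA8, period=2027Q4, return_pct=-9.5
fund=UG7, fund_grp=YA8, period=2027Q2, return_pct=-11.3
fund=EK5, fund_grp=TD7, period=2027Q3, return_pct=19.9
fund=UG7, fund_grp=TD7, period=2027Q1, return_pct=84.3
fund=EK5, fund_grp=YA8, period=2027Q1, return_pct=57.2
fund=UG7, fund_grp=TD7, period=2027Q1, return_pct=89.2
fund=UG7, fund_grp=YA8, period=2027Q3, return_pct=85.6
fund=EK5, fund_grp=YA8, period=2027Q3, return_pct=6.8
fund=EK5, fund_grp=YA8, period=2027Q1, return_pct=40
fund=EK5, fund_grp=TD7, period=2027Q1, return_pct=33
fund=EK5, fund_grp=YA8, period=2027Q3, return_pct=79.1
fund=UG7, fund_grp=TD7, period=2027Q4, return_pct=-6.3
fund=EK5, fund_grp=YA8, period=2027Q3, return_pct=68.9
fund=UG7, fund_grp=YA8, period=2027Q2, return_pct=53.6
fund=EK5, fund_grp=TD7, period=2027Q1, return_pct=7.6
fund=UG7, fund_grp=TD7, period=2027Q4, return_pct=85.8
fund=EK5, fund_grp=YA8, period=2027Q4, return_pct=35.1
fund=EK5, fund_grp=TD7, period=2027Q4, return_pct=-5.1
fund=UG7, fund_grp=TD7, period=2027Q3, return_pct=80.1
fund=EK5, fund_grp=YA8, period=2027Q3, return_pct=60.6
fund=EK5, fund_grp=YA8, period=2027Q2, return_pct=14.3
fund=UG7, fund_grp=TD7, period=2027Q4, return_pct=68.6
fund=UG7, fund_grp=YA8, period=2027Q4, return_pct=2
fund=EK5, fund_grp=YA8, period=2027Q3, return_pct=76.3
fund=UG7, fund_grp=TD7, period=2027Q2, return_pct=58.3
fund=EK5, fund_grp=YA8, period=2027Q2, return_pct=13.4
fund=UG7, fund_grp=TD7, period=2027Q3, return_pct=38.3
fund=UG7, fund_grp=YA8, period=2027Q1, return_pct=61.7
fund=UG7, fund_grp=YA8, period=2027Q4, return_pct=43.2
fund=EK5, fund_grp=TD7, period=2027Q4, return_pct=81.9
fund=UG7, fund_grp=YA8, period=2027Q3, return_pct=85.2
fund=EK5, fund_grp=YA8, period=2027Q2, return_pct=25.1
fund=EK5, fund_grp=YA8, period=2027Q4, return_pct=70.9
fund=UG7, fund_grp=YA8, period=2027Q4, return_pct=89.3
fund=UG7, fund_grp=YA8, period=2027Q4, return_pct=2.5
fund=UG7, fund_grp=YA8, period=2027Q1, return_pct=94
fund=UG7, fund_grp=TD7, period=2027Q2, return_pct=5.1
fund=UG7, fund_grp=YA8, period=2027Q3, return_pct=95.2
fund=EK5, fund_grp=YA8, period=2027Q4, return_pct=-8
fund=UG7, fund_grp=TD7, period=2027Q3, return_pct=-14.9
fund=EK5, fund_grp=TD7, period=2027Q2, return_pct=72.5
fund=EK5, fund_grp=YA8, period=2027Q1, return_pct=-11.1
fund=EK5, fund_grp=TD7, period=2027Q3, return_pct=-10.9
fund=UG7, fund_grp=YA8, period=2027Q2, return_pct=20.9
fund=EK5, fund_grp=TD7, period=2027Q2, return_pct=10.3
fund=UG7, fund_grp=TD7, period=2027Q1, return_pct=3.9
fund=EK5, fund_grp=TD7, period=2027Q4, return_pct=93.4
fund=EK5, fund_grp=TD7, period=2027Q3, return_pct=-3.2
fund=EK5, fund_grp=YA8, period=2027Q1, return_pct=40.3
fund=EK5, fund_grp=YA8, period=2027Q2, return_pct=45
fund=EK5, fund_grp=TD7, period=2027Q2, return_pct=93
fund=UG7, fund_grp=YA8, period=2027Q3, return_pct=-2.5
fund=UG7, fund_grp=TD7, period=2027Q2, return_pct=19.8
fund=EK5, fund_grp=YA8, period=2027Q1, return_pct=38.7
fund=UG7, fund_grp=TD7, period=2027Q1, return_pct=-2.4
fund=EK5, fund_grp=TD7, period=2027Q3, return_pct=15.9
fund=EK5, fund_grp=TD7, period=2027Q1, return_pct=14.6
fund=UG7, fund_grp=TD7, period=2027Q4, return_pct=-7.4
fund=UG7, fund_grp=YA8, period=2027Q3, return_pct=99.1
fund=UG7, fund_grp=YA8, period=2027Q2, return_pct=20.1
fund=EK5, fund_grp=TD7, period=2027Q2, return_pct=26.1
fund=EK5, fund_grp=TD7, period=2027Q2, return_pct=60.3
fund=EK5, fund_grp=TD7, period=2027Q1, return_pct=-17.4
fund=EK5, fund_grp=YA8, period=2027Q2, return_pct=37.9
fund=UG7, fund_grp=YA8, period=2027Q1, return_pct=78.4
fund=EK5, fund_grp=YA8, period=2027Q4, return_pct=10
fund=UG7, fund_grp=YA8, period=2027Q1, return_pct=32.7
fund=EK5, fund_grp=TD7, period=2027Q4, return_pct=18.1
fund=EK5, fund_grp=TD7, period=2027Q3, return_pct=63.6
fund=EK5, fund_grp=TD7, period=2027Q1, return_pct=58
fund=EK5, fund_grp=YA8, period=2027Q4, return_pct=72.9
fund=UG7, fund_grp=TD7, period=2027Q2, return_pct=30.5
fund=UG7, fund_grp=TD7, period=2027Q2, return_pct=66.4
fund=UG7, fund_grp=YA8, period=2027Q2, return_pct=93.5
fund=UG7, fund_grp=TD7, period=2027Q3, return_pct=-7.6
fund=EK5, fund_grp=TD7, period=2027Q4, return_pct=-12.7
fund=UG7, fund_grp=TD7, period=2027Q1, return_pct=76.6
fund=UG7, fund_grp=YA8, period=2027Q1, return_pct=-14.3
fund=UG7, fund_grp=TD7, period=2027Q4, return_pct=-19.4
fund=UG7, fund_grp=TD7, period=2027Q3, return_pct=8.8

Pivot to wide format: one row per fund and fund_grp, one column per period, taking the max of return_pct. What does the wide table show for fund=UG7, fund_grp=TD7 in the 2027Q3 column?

80.1

Rows with fund=UG7, fund_grp=TD7 and period=2027Q3: return_pct values are 80.1, 38.3, -14.9, -7.6, 8.8.
max(80.1, 38.3, -14.9, -7.6, 8.8) = 80.1.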